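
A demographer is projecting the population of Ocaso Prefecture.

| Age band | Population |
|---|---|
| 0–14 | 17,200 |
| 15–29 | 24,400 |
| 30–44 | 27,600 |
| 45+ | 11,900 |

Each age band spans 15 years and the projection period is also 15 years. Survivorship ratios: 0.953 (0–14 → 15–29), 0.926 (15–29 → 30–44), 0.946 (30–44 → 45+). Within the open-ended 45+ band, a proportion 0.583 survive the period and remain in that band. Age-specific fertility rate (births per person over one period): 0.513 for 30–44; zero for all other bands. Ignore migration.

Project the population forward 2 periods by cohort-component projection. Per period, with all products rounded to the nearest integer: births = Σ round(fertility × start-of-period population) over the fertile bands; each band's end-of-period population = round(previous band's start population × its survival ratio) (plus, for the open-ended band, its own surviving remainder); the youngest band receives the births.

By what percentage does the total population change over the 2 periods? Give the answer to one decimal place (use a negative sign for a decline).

-0.2

[period 1]
Births: 27600 * 0.513 = 14159
15–29: 17200 * 0.953 = 16392
30–44: 24400 * 0.926 = 22594
45+: 27600 * 0.946 + 11900 * 0.583 = 26110 + 6938 = 33048
Giving 14159 / 16392 / 22594 / 33048.
[period 2]
Births: 22594 * 0.513 = 11591
15–29: 14159 * 0.953 = 13494
30–44: 16392 * 0.926 = 15179
45+: 22594 * 0.946 + 33048 * 0.583 = 21374 + 19267 = 40641
Giving 11591 / 13494 / 15179 / 40641.
Total: 81100 → 80905; change = -195; percentage change = -0.2%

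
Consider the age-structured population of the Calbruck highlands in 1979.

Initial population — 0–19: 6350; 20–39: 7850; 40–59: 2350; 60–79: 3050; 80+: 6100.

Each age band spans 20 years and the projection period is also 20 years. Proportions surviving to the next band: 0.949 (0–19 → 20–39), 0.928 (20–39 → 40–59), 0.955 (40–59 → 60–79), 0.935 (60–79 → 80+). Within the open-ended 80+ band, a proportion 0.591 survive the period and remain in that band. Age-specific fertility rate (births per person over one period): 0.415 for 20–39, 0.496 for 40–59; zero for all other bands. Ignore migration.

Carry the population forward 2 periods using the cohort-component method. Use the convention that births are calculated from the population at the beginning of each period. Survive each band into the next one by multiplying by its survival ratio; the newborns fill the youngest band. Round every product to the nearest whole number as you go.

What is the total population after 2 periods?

[period 1]
Births: 7850 * 0.415 = 3258  |  2350 * 0.496 = 1166 → 4424
20–39: 6350 * 0.949 = 6026
40–59: 7850 * 0.928 = 7285
60–79: 2350 * 0.955 = 2244
80+: 3050 * 0.935 + 6100 * 0.591 = 2852 + 3605 = 6457
End of period: [4424, 6026, 7285, 2244, 6457]
[period 2]
Births: 6026 * 0.415 = 2501  |  7285 * 0.496 = 3613 → 6114
20–39: 4424 * 0.949 = 4198
40–59: 6026 * 0.928 = 5592
60–79: 7285 * 0.955 = 6957
80+: 2244 * 0.935 + 6457 * 0.591 = 2098 + 3816 = 5914
End of period: [6114, 4198, 5592, 6957, 5914]
Total after period 2: 6114 + 4198 + 5592 + 6957 + 5914 = 28775

28775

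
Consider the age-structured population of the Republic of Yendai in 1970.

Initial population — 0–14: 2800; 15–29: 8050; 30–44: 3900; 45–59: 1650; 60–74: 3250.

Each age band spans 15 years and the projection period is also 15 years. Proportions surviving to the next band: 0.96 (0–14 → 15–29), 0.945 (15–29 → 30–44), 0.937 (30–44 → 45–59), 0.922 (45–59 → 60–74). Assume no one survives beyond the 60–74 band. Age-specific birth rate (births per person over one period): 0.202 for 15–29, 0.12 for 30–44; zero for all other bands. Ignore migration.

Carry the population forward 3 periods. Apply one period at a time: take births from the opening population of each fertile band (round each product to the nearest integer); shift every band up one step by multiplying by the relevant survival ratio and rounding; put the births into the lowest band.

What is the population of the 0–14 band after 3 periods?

After projecting period 1:
Births: 8050 × 0.202 = 1626 ; 3900 × 0.12 = 468 → 2094
15–29: 2800 × 0.96 = 2688
30–44: 8050 × 0.945 = 7607
45–59: 3900 × 0.937 = 3654
60–74: 1650 × 0.922 = 1521
Giving 2094 / 2688 / 7607 / 3654 / 1521.
After projecting period 2:
Births: 2688 × 0.202 = 543 ; 7607 × 0.12 = 913 → 1456
15–29: 2094 × 0.96 = 2010
30–44: 2688 × 0.945 = 2540
45–59: 7607 × 0.937 = 7128
60–74: 3654 × 0.922 = 3369
Giving 1456 / 2010 / 2540 / 7128 / 3369.
After projecting period 3:
Births: 2010 × 0.202 = 406 ; 2540 × 0.12 = 305 → 711
15–29: 1456 × 0.96 = 1398
30–44: 2010 × 0.945 = 1899
45–59: 2540 × 0.937 = 2380
60–74: 7128 × 0.922 = 6572
Giving 711 / 1398 / 1899 / 2380 / 6572.

711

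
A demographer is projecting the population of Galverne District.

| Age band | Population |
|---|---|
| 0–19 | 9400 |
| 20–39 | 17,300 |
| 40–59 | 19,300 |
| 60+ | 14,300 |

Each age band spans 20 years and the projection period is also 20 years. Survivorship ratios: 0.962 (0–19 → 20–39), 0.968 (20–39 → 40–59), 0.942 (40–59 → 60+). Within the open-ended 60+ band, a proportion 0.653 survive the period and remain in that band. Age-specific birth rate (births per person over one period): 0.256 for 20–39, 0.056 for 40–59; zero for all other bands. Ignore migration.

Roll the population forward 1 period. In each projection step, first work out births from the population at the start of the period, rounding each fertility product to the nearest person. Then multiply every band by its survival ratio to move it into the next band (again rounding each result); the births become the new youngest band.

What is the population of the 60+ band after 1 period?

Let group 1 be 0–19 through group 4 = 60+.
Period 1.
Births: 17300 × 0.256 = 4429  |  19300 × 0.056 = 1081 ⇒ total 5510
Group 2: 9400 × 0.962 = 9043
Group 3: 17300 × 0.968 = 16746
Group 4: 19300 × 0.942 + 14300 × 0.653 = 18181 + 9338 = 27519
→ [5510, 9043, 16746, 27519]

27519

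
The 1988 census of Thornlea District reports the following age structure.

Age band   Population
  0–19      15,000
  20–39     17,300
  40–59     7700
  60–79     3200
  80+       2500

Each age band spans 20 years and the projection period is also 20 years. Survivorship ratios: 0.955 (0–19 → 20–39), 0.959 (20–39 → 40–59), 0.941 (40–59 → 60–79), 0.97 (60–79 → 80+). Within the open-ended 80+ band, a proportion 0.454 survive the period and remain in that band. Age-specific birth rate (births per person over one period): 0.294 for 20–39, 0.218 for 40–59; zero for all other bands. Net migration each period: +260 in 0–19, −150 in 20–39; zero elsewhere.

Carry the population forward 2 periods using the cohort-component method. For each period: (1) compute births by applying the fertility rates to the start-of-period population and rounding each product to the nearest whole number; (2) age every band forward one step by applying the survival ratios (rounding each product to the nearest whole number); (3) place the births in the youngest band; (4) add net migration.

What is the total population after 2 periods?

(Bands numbered youngest = 1 to oldest = 5.)
Period 1.
Births: 17300 × 0.294 = 5086, 7700 × 0.218 = 1679 ⇒ total 6765
Band 2: 15000 × 0.955 = 14325
Band 3: 17300 × 0.959 = 16591
Band 4: 7700 × 0.941 = 7246
Band 5: 3200 × 0.97 + 2500 × 0.454 = 3104 + 1135 = 4239
Net migration: Band 1 + 260 → 7025; Band 2 − 150 → 14175
Giving 7025 / 14175 / 16591 / 7246 / 4239.
Period 2.
Births: 14175 × 0.294 = 4167, 16591 × 0.218 = 3617 ⇒ total 7784
Band 2: 7025 × 0.955 = 6709
Band 3: 14175 × 0.959 = 13594
Band 4: 16591 × 0.941 = 15612
Band 5: 7246 × 0.97 + 4239 × 0.454 = 7029 + 1925 = 8954
Net migration: Band 1 + 260 → 8044; Band 2 − 150 → 6559
Giving 8044 / 6559 / 13594 / 15612 / 8954.
Total after period 2: 8044 + 6559 + 13594 + 15612 + 8954 = 52763

52763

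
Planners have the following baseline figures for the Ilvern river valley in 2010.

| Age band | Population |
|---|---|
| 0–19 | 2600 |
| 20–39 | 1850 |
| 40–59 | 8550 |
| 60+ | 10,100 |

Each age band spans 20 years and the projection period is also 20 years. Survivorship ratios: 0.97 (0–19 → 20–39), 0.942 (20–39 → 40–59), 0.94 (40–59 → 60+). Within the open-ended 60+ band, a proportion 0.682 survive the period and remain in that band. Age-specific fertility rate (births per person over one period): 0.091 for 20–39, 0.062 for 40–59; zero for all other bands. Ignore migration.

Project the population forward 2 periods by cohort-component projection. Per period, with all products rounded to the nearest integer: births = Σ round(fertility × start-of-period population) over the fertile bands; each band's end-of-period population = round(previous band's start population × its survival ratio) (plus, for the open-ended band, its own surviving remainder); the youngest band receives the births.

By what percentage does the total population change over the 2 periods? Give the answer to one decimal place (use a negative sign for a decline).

Call the groups 1 to 4, youngest first.
After projecting period 1:
Births: 1850 × 0.091 = 168 ; 8550 × 0.062 = 530 — total 698
Group 2: 2600 × 0.97 = 2522
Group 3: 1850 × 0.942 = 1743
Group 4: 8550 × 0.94 + 10100 × 0.682 = 8037 + 6888 = 14925
Giving 698 / 2522 / 1743 / 14925.
After projecting period 2:
Births: 2522 × 0.091 = 230 ; 1743 × 0.062 = 108 — total 338
Group 2: 698 × 0.97 = 677
Group 3: 2522 × 0.942 = 2376
Group 4: 1743 × 0.94 + 14925 × 0.682 = 1638 + 10179 = 11817
Giving 338 / 677 / 2376 / 11817.
Total: 23100 → 15208; change = -7892; percentage change = -34.2%

-34.2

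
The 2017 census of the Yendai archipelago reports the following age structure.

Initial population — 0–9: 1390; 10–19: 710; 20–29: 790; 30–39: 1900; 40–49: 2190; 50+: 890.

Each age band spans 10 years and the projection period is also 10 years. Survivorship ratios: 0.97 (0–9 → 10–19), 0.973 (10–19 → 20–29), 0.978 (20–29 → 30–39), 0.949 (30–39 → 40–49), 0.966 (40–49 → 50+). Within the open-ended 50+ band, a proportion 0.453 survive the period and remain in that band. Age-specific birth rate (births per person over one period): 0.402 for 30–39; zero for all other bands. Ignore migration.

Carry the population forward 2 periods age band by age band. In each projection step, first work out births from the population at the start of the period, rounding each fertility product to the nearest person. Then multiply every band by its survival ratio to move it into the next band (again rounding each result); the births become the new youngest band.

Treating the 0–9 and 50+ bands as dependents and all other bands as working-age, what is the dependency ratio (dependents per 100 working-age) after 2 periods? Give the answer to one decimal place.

After projecting period 1:
Births: 1900 * 0.402 = 764
10–19: 1390 * 0.97 = 1348
20–29: 710 * 0.973 = 691
30–39: 790 * 0.978 = 773
40–49: 1900 * 0.949 = 1803
50+: 2190 * 0.966 + 890 * 0.453 = 2116 + 403 = 2519
End of period: [764, 1348, 691, 773, 1803, 2519]
After projecting period 2:
Births: 773 * 0.402 = 311
10–19: 764 * 0.97 = 741
20–29: 1348 * 0.973 = 1312
30–39: 691 * 0.978 = 676
40–49: 773 * 0.949 = 734
50+: 1803 * 0.966 + 2519 * 0.453 = 1742 + 1141 = 2883
End of period: [311, 741, 1312, 676, 734, 2883]
Dependents (band 0–9 + band 50+) = 311 + 2883 = 3194; working-age = 3463; ratio = 3194/3463 × 100 = 92.2

92.2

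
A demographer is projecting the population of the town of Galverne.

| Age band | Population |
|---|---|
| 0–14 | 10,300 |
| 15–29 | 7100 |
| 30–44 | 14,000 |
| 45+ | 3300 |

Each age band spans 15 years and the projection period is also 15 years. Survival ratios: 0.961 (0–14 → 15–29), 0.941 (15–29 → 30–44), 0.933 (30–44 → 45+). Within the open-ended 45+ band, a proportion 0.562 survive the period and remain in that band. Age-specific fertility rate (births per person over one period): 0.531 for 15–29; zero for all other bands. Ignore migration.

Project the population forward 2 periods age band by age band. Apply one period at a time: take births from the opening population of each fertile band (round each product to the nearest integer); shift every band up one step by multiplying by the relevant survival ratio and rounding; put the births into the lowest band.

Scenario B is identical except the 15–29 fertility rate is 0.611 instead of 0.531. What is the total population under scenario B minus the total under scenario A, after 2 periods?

1338

Let band 1 be 0–14 through band 4 = 45+.
After projecting period 1:
Births: 7100 * 0.531 = 3770
Band 2: 10300 * 0.961 = 9898
Band 3: 7100 * 0.941 = 6681
Band 4: 14000 * 0.933 + 3300 * 0.562 = 13062 + 1855 = 14917
End of period: [3770, 9898, 6681, 14917]
After projecting period 2:
Births: 9898 * 0.531 = 5256
Band 2: 3770 * 0.961 = 3623
Band 3: 9898 * 0.941 = 9314
Band 4: 6681 * 0.933 + 14917 * 0.562 = 6233 + 8383 = 14616
End of period: [5256, 3623, 9314, 14616]
Scenario A total after 2 periods: 32809
Scenario B projection —
After projecting period 1:
Births: 7100 * 0.611 = 4338
Band 2: 10300 * 0.961 = 9898
Band 3: 7100 * 0.941 = 6681
Band 4: 14000 * 0.933 + 3300 * 0.562 = 13062 + 1855 = 14917
End of period: [4338, 9898, 6681, 14917]
After projecting period 2:
Births: 9898 * 0.611 = 6048
Band 2: 4338 * 0.961 = 4169
Band 3: 9898 * 0.941 = 9314
Band 4: 6681 * 0.933 + 14917 * 0.562 = 6233 + 8383 = 14616
End of period: [6048, 4169, 9314, 14616]
Scenario B total after 2 periods: 34147
Difference B − A = 34147 − 32809 = 1338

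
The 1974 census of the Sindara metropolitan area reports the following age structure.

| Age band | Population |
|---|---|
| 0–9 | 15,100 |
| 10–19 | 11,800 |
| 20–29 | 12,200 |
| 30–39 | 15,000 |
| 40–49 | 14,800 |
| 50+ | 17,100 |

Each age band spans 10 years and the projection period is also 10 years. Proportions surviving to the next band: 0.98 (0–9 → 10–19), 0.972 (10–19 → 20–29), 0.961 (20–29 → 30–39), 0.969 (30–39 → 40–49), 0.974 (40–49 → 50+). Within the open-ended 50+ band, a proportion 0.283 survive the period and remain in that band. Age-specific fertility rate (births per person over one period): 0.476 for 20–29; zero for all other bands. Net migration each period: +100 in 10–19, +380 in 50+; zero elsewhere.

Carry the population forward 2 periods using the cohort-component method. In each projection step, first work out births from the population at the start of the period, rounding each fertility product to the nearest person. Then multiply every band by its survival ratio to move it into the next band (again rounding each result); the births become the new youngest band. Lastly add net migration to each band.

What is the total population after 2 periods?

— Period 1 —
Births: 12200 × 0.476 = 5807
10–19: 15100 × 0.98 = 14798
20–29: 11800 × 0.972 = 11470
30–39: 12200 × 0.961 = 11724
40–49: 15000 × 0.969 = 14535
50+: 14800 × 0.974 + 17100 × 0.283 = 14415 + 4839 = 19254
Net migration: 10–19 + 100 → 14898; 50+ + 380 → 19634
Giving 5807 / 14898 / 11470 / 11724 / 14535 / 19634.
— Period 2 —
Births: 11470 × 0.476 = 5460
10–19: 5807 × 0.98 = 5691
20–29: 14898 × 0.972 = 14481
30–39: 11470 × 0.961 = 11023
40–49: 11724 × 0.969 = 11361
50+: 14535 × 0.974 + 19634 × 0.283 = 14157 + 5556 = 19713
Net migration: 10–19 + 100 → 5791; 50+ + 380 → 20093
Giving 5460 / 5791 / 14481 / 11023 / 11361 / 20093.
Total after period 2: 5460 + 5791 + 14481 + 11023 + 11361 + 20093 = 68209

68209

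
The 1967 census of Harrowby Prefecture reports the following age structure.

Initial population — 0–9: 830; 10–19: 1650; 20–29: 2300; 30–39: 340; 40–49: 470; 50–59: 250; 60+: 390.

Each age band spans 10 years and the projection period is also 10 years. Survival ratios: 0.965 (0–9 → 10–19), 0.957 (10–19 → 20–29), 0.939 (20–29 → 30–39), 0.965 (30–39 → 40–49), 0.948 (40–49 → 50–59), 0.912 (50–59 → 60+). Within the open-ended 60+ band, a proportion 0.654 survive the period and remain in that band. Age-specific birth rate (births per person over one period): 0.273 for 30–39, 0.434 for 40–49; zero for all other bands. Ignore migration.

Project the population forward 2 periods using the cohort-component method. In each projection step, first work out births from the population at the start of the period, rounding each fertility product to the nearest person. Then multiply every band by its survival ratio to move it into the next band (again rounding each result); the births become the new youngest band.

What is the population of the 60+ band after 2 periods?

Let group 1 be 0–9 through group 7 = 60+.
[period 1]
Births: 340 * 0.273 = 93, 470 * 0.434 = 204 → total 297
Group 2: 830 * 0.965 = 801
Group 3: 1650 * 0.957 = 1579
Group 4: 2300 * 0.939 = 2160
Group 5: 340 * 0.965 = 328
Group 6: 470 * 0.948 = 446
Group 7: 250 * 0.912 + 390 * 0.654 = 228 + 255 = 483
Population now: 0–9=297, 10–19=801, 20–29=1579, 30–39=2160, 40–49=328, 50–59=446, 60+=483
[period 2]
Births: 2160 * 0.273 = 590, 328 * 0.434 = 142 → total 732
Group 2: 297 * 0.965 = 287
Group 3: 801 * 0.957 = 767
Group 4: 1579 * 0.939 = 1483
Group 5: 2160 * 0.965 = 2084
Group 6: 328 * 0.948 = 311
Group 7: 446 * 0.912 + 483 * 0.654 = 407 + 316 = 723
Population now: 0–9=732, 10–19=287, 20–29=767, 30–39=1483, 40–49=2084, 50–59=311, 60+=723

723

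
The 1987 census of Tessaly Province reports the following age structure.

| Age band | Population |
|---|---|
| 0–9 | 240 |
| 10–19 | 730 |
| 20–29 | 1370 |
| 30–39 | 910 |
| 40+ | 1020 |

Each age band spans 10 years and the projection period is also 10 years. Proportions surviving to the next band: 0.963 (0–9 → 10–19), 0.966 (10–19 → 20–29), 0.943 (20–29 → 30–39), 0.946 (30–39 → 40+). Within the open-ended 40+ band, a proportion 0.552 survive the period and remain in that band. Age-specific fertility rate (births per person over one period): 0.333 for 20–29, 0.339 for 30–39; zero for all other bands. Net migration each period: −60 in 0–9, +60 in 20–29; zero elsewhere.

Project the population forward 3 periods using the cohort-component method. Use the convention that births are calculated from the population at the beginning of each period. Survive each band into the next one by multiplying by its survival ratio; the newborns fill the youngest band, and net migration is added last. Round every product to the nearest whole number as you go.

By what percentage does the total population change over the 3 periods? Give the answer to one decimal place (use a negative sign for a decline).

-14.3

[period 1]
Births: 1370 × 0.333 = 456, 910 × 0.339 = 308 → 764
10–19: 240 × 0.963 = 231
20–29: 730 × 0.966 = 705
30–39: 1370 × 0.943 = 1292
40+: 910 × 0.946 + 1020 × 0.552 = 861 + 563 = 1424
Net migration: 0–9 − 60 → 704; 20–29 + 60 → 765
Giving 704 / 231 / 765 / 1292 / 1424.
[period 2]
Births: 765 × 0.333 = 255, 1292 × 0.339 = 438 → 693
10–19: 704 × 0.963 = 678
20–29: 231 × 0.966 = 223
30–39: 765 × 0.943 = 721
40+: 1292 × 0.946 + 1424 × 0.552 = 1222 + 786 = 2008
Net migration: 0–9 − 60 → 633; 20–29 + 60 → 283
Giving 633 / 678 / 283 / 721 / 2008.
[period 3]
Births: 283 × 0.333 = 94, 721 × 0.339 = 244 → 338
10–19: 633 × 0.963 = 610
20–29: 678 × 0.966 = 655
30–39: 283 × 0.943 = 267
40+: 721 × 0.946 + 2008 × 0.552 = 682 + 1108 = 1790
Net migration: 0–9 − 60 → 278; 20–29 + 60 → 715
Giving 278 / 610 / 715 / 267 / 1790.
Total: 4270 → 3660; change = -610; percentage change = -14.3%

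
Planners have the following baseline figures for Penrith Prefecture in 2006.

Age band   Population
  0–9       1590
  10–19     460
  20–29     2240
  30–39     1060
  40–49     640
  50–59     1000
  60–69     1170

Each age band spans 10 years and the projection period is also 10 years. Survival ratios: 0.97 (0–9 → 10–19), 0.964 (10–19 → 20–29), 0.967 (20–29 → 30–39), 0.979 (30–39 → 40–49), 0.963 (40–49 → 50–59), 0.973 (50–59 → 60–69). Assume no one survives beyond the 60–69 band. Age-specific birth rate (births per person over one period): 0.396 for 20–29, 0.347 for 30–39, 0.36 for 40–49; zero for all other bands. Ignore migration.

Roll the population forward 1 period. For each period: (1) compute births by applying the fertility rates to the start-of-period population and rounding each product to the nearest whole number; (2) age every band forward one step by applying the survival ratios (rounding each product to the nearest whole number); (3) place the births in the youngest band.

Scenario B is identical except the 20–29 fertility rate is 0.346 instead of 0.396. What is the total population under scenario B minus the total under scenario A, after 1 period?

After projecting period 1:
Births: 2240 × 0.396 = 887, 1060 × 0.347 = 368, 640 × 0.36 = 230 → 1485
10–19: 1590 × 0.97 = 1542
20–29: 460 × 0.964 = 443
30–39: 2240 × 0.967 = 2166
40–49: 1060 × 0.979 = 1038
50–59: 640 × 0.963 = 616
60–69: 1000 × 0.973 = 973
End of period: [1485, 1542, 443, 2166, 1038, 616, 973]
Scenario A total after 1 period: 8263
Scenario B projection —
After projecting period 1:
Births: 2240 × 0.346 = 775, 1060 × 0.347 = 368, 640 × 0.36 = 230 → 1373
10–19: 1590 × 0.97 = 1542
20–29: 460 × 0.964 = 443
30–39: 2240 × 0.967 = 2166
40–49: 1060 × 0.979 = 1038
50–59: 640 × 0.963 = 616
60–69: 1000 × 0.973 = 973
End of period: [1373, 1542, 443, 2166, 1038, 616, 973]
Scenario B total after 1 period: 8151
Difference B − A = 8151 − 8263 = -112

-112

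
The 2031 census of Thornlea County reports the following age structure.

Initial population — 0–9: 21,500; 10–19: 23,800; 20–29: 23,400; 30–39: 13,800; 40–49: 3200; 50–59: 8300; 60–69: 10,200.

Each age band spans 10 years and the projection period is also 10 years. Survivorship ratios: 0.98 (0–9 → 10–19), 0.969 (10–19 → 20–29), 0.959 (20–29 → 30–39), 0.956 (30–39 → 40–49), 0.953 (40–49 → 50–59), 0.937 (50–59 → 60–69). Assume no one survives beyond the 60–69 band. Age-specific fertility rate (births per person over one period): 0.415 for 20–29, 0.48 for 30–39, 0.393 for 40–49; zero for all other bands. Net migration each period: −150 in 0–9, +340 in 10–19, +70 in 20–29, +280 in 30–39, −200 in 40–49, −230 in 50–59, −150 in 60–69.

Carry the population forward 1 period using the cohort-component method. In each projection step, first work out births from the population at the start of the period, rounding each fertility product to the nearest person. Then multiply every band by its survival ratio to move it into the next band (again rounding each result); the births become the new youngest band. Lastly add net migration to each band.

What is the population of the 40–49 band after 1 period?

Call the groups 1 to 7, youngest first.
After projecting period 1:
Births: 23400 × 0.415 = 9711, 13800 × 0.48 = 6624, 3200 × 0.393 = 1258 → 17593
Group 2: 21500 × 0.98 = 21070
Group 3: 23800 × 0.969 = 23062
Group 4: 23400 × 0.959 = 22441
Group 5: 13800 × 0.956 = 13193
Group 6: 3200 × 0.953 = 3050
Group 7: 8300 × 0.937 = 7777
Net migration: Group 1 − 150 → 17443; Group 2 + 340 → 21410; Group 3 + 70 → 23132; Group 4 + 280 → 22721; Group 5 − 200 → 12993; Group 6 − 230 → 2820; Group 7 − 150 → 7627
→ [17443, 21410, 23132, 22721, 12993, 2820, 7627]

12993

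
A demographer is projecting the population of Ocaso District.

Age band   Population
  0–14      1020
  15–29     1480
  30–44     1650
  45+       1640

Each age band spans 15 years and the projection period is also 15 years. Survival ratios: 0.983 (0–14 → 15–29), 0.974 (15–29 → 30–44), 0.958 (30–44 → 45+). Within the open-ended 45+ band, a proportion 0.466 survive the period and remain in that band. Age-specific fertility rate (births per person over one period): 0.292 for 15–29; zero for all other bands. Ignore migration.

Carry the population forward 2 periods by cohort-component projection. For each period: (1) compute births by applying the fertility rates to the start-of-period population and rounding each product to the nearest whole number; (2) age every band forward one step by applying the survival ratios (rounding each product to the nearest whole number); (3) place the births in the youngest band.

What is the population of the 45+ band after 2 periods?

2474

After projecting period 1:
Births: 1480 * 0.292 = 432
15–29: 1020 * 0.983 = 1003
30–44: 1480 * 0.974 = 1442
45+: 1650 * 0.958 + 1640 * 0.466 = 1581 + 764 = 2345
Population now: 0–14=432, 15–29=1003, 30–44=1442, 45+=2345
After projecting period 2:
Births: 1003 * 0.292 = 293
15–29: 432 * 0.983 = 425
30–44: 1003 * 0.974 = 977
45+: 1442 * 0.958 + 2345 * 0.466 = 1381 + 1093 = 2474
Population now: 0–14=293, 15–29=425, 30–44=977, 45+=2474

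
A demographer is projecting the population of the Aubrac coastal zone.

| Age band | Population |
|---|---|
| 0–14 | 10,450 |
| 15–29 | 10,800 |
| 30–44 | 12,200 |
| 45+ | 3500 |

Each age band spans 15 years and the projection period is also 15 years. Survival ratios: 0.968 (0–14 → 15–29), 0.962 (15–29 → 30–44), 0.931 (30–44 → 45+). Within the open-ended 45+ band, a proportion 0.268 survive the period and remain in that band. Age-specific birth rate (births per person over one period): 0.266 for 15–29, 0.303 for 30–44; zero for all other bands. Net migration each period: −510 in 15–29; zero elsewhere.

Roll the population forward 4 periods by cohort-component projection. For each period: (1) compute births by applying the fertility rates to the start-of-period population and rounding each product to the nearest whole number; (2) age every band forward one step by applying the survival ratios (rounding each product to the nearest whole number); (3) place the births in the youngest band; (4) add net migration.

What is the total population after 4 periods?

20043

Period 1.
Births: 10800 × 0.266 = 2873, 12200 × 0.303 = 3697 ⇒ total 6570
15–29: 10450 × 0.968 = 10116
30–44: 10800 × 0.962 = 10390
45+: 12200 × 0.931 + 3500 × 0.268 = 11358 + 938 = 12296
Net migration: 15–29 − 510 → 9606
Giving 6570 / 9606 / 10390 / 12296.
Period 2.
Births: 9606 × 0.266 = 2555, 10390 × 0.303 = 3148 ⇒ total 5703
15–29: 6570 × 0.968 = 6360
30–44: 9606 × 0.962 = 9241
45+: 10390 × 0.931 + 12296 × 0.268 = 9673 + 3295 = 12968
Net migration: 15–29 − 510 → 5850
Giving 5703 / 5850 / 9241 / 12968.
Period 3.
Births: 5850 × 0.266 = 1556, 9241 × 0.303 = 2800 ⇒ total 4356
15–29: 5703 × 0.968 = 5521
30–44: 5850 × 0.962 = 5628
45+: 9241 × 0.931 + 12968 × 0.268 = 8603 + 3475 = 12078
Net migration: 15–29 − 510 → 5011
Giving 4356 / 5011 / 5628 / 12078.
Period 4.
Births: 5011 × 0.266 = 1333, 5628 × 0.303 = 1705 ⇒ total 3038
15–29: 4356 × 0.968 = 4217
30–44: 5011 × 0.962 = 4821
45+: 5628 × 0.931 + 12078 × 0.268 = 5240 + 3237 = 8477
Net migration: 15–29 − 510 → 3707
Giving 3038 / 3707 / 4821 / 8477.
Total after period 4: 3038 + 3707 + 4821 + 8477 = 20043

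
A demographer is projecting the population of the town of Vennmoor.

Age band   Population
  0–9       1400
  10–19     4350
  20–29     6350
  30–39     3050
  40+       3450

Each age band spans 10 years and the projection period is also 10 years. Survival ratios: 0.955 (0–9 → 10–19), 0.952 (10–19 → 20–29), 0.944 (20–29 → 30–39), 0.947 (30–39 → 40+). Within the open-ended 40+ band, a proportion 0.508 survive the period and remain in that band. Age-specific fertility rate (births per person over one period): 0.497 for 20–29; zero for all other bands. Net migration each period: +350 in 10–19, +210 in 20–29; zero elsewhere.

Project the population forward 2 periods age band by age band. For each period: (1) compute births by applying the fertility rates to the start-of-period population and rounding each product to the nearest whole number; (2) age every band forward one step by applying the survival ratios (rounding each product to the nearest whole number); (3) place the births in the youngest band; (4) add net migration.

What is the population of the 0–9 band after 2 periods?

(Groups numbered youngest = 1 to oldest = 5.)
After projecting period 1:
Births: 6350 * 0.497 = 3156
Group 2: 1400 * 0.955 = 1337
Group 3: 4350 * 0.952 = 4141
Group 4: 6350 * 0.944 = 5994
Group 5: 3050 * 0.947 + 3450 * 0.508 = 2888 + 1753 = 4641
Net migration: Group 2 + 350 → 1687; Group 3 + 210 → 4351
→ [3156, 1687, 4351, 5994, 4641]
After projecting period 2:
Births: 4351 * 0.497 = 2162
Group 2: 3156 * 0.955 = 3014
Group 3: 1687 * 0.952 = 1606
Group 4: 4351 * 0.944 = 4107
Group 5: 5994 * 0.947 + 4641 * 0.508 = 5676 + 2358 = 8034
Net migration: Group 2 + 350 → 3364; Group 3 + 210 → 1816
→ [2162, 3364, 1816, 4107, 8034]

2162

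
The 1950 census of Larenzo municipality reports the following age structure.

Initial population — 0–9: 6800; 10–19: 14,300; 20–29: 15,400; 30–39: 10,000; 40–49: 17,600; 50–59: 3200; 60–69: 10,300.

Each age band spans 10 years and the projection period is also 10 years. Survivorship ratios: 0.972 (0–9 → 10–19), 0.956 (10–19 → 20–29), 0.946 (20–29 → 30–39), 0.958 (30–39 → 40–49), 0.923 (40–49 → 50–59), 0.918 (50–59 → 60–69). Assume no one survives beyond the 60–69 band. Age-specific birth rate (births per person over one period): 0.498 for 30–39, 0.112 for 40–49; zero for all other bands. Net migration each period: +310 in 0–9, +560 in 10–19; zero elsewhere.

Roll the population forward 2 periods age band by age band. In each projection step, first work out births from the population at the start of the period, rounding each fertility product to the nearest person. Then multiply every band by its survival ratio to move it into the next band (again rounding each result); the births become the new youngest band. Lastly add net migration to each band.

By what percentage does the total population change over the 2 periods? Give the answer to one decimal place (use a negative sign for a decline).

Numbering the bands 1..7 from youngest to oldest:
After projecting period 1:
Births: 10000 × 0.498 = 4980  |  17600 × 0.112 = 1971 → total 6951
Band 2: 6800 × 0.972 = 6610
Band 3: 14300 × 0.956 = 13671
Band 4: 15400 × 0.946 = 14568
Band 5: 10000 × 0.958 = 9580
Band 6: 17600 × 0.923 = 16245
Band 7: 3200 × 0.918 = 2938
Net migration: Band 1 + 310 → 7261; Band 2 + 560 → 7170
End of period: [7261, 7170, 13671, 14568, 9580, 16245, 2938]
After projecting period 2:
Births: 14568 × 0.498 = 7255  |  9580 × 0.112 = 1073 → total 8328
Band 2: 7261 × 0.972 = 7058
Band 3: 7170 × 0.956 = 6855
Band 4: 13671 × 0.946 = 12933
Band 5: 14568 × 0.958 = 13956
Band 6: 9580 × 0.923 = 8842
Band 7: 16245 × 0.918 = 14913
Net migration: Band 1 + 310 → 8638; Band 2 + 560 → 7618
End of period: [8638, 7618, 6855, 12933, 13956, 8842, 14913]
Total: 77600 → 73755; change = -3845; percentage change = -5.0%

-5.0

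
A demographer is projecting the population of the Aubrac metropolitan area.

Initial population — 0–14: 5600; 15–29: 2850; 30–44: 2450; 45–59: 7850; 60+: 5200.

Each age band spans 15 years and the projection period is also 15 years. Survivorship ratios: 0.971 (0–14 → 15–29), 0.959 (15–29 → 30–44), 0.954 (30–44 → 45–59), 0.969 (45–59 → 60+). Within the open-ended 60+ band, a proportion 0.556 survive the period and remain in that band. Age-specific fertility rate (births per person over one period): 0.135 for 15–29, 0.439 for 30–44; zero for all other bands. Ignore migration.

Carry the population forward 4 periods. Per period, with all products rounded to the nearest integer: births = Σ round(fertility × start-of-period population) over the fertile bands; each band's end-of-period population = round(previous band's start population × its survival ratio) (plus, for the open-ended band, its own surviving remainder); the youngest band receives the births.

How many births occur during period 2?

— Period 1 —
Births: 2850 × 0.135 = 385 ; 2450 × 0.439 = 1076 — total 1461
15–29: 5600 × 0.971 = 5438
30–44: 2850 × 0.959 = 2733
45–59: 2450 × 0.954 = 2337
60+: 7850 × 0.969 + 5200 × 0.556 = 7607 + 2891 = 10498
→ [1461, 5438, 2733, 2337, 10498]
— Period 2 —
Births: 5438 × 0.135 = 734 ; 2733 × 0.439 = 1200 — total 1934
15–29: 1461 × 0.971 = 1419
30–44: 5438 × 0.959 = 5215
45–59: 2733 × 0.954 = 2607
60+: 2337 × 0.969 + 10498 × 0.556 = 2265 + 5837 = 8102
→ [1934, 1419, 5215, 2607, 8102]

1934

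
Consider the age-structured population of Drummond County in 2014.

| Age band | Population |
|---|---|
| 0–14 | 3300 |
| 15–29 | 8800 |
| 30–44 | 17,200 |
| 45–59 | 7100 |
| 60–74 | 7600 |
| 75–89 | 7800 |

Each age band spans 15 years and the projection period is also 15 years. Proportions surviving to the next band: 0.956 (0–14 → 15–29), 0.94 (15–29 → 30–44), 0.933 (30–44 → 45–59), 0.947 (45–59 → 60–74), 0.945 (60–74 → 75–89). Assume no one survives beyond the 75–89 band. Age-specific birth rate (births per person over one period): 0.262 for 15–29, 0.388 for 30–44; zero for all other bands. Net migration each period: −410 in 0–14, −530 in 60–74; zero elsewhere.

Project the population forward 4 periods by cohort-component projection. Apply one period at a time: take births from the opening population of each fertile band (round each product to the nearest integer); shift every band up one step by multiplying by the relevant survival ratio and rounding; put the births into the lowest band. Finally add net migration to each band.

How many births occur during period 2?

[period 1]
Births: 8800 × 0.262 = 2306  |  17200 × 0.388 = 6674 → total 8980
15–29: 3300 × 0.956 = 3155
30–44: 8800 × 0.94 = 8272
45–59: 17200 × 0.933 = 16048
60–74: 7100 × 0.947 = 6724
75–89: 7600 × 0.945 = 7182
Net migration: 0–14 − 410 → 8570; 60–74 − 530 → 6194
Giving 8570 / 3155 / 8272 / 16048 / 6194 / 7182.
[period 2]
Births: 3155 × 0.262 = 827  |  8272 × 0.388 = 3210 → total 4037
15–29: 8570 × 0.956 = 8193
30–44: 3155 × 0.94 = 2966
45–59: 8272 × 0.933 = 7718
60–74: 16048 × 0.947 = 15197
75–89: 6194 × 0.945 = 5853
Net migration: 0–14 − 410 → 3627; 60–74 − 530 → 14667
Giving 3627 / 8193 / 2966 / 7718 / 14667 / 5853.

4037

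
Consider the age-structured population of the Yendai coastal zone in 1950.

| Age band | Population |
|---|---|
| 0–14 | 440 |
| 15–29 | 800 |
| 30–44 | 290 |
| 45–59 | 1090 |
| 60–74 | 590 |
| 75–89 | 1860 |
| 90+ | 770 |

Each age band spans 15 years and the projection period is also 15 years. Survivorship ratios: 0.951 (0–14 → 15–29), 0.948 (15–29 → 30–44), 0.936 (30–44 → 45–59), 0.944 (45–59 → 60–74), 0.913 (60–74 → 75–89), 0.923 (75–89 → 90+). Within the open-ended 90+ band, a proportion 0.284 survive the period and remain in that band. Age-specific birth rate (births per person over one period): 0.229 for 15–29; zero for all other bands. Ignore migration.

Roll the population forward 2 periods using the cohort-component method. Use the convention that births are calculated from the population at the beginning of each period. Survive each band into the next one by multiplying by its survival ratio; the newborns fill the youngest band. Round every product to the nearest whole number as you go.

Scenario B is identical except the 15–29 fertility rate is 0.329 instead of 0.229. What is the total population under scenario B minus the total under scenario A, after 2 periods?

118

— Period 1 —
Births: 800 × 0.229 = 183
15–29: 440 × 0.951 = 418
30–44: 800 × 0.948 = 758
45–59: 290 × 0.936 = 271
60–74: 1090 × 0.944 = 1029
75–89: 590 × 0.913 = 539
90+: 1860 × 0.923 + 770 × 0.284 = 1717 + 219 = 1936
Giving 183 / 418 / 758 / 271 / 1029 / 539 / 1936.
— Period 2 —
Births: 418 × 0.229 = 96
15–29: 183 × 0.951 = 174
30–44: 418 × 0.948 = 396
45–59: 758 × 0.936 = 709
60–74: 271 × 0.944 = 256
75–89: 1029 × 0.913 = 939
90+: 539 × 0.923 + 1936 × 0.284 = 497 + 550 = 1047
Giving 96 / 174 / 396 / 709 / 256 / 939 / 1047.
Scenario A total after 2 periods: 3617
Scenario B projection —
— Period 1 —
Births: 800 × 0.329 = 263
15–29: 440 × 0.951 = 418
30–44: 800 × 0.948 = 758
45–59: 290 × 0.936 = 271
60–74: 1090 × 0.944 = 1029
75–89: 590 × 0.913 = 539
90+: 1860 × 0.923 + 770 × 0.284 = 1717 + 219 = 1936
Giving 263 / 418 / 758 / 271 / 1029 / 539 / 1936.
— Period 2 —
Births: 418 × 0.329 = 138
15–29: 263 × 0.951 = 250
30–44: 418 × 0.948 = 396
45–59: 758 × 0.936 = 709
60–74: 271 × 0.944 = 256
75–89: 1029 × 0.913 = 939
90+: 539 × 0.923 + 1936 × 0.284 = 497 + 550 = 1047
Giving 138 / 250 / 396 / 709 / 256 / 939 / 1047.
Scenario B total after 2 periods: 3735
Difference B − A = 3735 − 3617 = 118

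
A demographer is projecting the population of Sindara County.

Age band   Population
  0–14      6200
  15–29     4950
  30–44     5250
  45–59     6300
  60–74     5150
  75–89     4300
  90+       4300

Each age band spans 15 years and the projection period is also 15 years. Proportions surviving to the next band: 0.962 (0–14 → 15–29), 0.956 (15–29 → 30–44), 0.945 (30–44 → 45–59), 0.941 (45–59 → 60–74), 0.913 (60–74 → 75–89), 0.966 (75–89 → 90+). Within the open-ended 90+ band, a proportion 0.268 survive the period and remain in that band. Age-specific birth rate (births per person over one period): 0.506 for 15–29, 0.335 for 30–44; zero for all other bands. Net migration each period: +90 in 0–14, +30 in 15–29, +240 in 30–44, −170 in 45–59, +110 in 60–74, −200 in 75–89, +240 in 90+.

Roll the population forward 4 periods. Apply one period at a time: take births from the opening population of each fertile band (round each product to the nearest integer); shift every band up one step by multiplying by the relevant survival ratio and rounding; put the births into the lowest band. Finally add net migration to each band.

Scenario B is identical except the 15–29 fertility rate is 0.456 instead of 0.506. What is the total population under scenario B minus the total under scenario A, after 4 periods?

-1237

Period 1:
Births: 4950 * 0.506 = 2505, 5250 * 0.335 = 1759 → 4264
15–29: 6200 * 0.962 = 5964
30–44: 4950 * 0.956 = 4732
45–59: 5250 * 0.945 = 4961
60–74: 6300 * 0.941 = 5928
75–89: 5150 * 0.913 = 4702
90+: 4300 * 0.966 + 4300 * 0.268 = 4154 + 1152 = 5306
Net migration: 0–14 + 90 → 4354; 15–29 + 30 → 5994; 30–44 + 240 → 4972; 45–59 − 170 → 4791; 60–74 + 110 → 6038; 75–89 − 200 → 4502; 90+ + 240 → 5546
End of period: [4354, 5994, 4972, 4791, 6038, 4502, 5546]
Period 2:
Births: 5994 * 0.506 = 3033, 4972 * 0.335 = 1666 → 4699
15–29: 4354 * 0.962 = 4189
30–44: 5994 * 0.956 = 5730
45–59: 4972 * 0.945 = 4699
60–74: 4791 * 0.941 = 4508
75–89: 6038 * 0.913 = 5513
90+: 4502 * 0.966 + 5546 * 0.268 = 4349 + 1486 = 5835
Net migration: 0–14 + 90 → 4789; 15–29 + 30 → 4219; 30–44 + 240 → 5970; 45–59 − 170 → 4529; 60–74 + 110 → 4618; 75–89 − 200 → 5313; 90+ + 240 → 6075
End of period: [4789, 4219, 5970, 4529, 4618, 5313, 6075]
Period 3:
Births: 4219 * 0.506 = 2135, 5970 * 0.335 = 2000 → 4135
15–29: 4789 * 0.962 = 4607
30–44: 4219 * 0.956 = 4033
45–59: 5970 * 0.945 = 5642
60–74: 4529 * 0.941 = 4262
75–89: 4618 * 0.913 = 4216
90+: 5313 * 0.966 + 6075 * 0.268 = 5132 + 1628 = 6760
Net migration: 0–14 + 90 → 4225; 15–29 + 30 → 4637; 30–44 + 240 → 4273; 45–59 − 170 → 5472; 60–74 + 110 → 4372; 75–89 − 200 → 4016; 90+ + 240 → 7000
End of period: [4225, 4637, 4273, 5472, 4372, 4016, 7000]
Period 4:
Births: 4637 * 0.506 = 2346, 4273 * 0.335 = 1431 → 3777
15–29: 4225 * 0.962 = 4064
30–44: 4637 * 0.956 = 4433
45–59: 4273 * 0.945 = 4038
60–74: 5472 * 0.941 = 5149
75–89: 4372 * 0.913 = 3992
90+: 4016 * 0.966 + 7000 * 0.268 = 3879 + 1876 = 5755
Net migration: 0–14 + 90 → 3867; 15–29 + 30 → 4094; 30–44 + 240 → 4673; 45–59 − 170 → 3868; 60–74 + 110 → 5259; 75–89 − 200 → 3792; 90+ + 240 → 5995
End of period: [3867, 4094, 4673, 3868, 5259, 3792, 5995]
Scenario A total after 4 periods: 31548
Scenario B projection —
Period 1:
Births: 4950 * 0.456 = 2257, 5250 * 0.335 = 1759 → 4016
15–29: 6200 * 0.962 = 5964
30–44: 4950 * 0.956 = 4732
45–59: 5250 * 0.945 = 4961
60–74: 6300 * 0.941 = 5928
75–89: 5150 * 0.913 = 4702
90+: 4300 * 0.966 + 4300 * 0.268 = 4154 + 1152 = 5306
Net migration: 0–14 + 90 → 4106; 15–29 + 30 → 5994; 30–44 + 240 → 4972; 45–59 − 170 → 4791; 60–74 + 110 → 6038; 75–89 − 200 → 4502; 90+ + 240 → 5546
End of period: [4106, 5994, 4972, 4791, 6038, 4502, 5546]
Period 2:
Births: 5994 * 0.456 = 2733, 4972 * 0.335 = 1666 → 4399
15–29: 4106 * 0.962 = 3950
30–44: 5994 * 0.956 = 5730
45–59: 4972 * 0.945 = 4699
60–74: 4791 * 0.941 = 4508
75–89: 6038 * 0.913 = 5513
90+: 4502 * 0.966 + 5546 * 0.268 = 4349 + 1486 = 5835
Net migration: 0–14 + 90 → 4489; 15–29 + 30 → 3980; 30–44 + 240 → 5970; 45–59 − 170 → 4529; 60–74 + 110 → 4618; 75–89 − 200 → 5313; 90+ + 240 → 6075
End of period: [4489, 3980, 5970, 4529, 4618, 5313, 6075]
Period 3:
Births: 3980 * 0.456 = 1815, 5970 * 0.335 = 2000 → 3815
15–29: 4489 * 0.962 = 4318
30–44: 3980 * 0.956 = 3805
45–59: 5970 * 0.945 = 5642
60–74: 4529 * 0.941 = 4262
75–89: 4618 * 0.913 = 4216
90+: 5313 * 0.966 + 6075 * 0.268 = 5132 + 1628 = 6760
Net migration: 0–14 + 90 → 3905; 15–29 + 30 → 4348; 30–44 + 240 → 4045; 45–59 − 170 → 5472; 60–74 + 110 → 4372; 75–89 − 200 → 4016; 90+ + 240 → 7000
End of period: [3905, 4348, 4045, 5472, 4372, 4016, 7000]
Period 4:
Births: 4348 * 0.456 = 1983, 4045 * 0.335 = 1355 → 3338
15–29: 3905 * 0.962 = 3757
30–44: 4348 * 0.956 = 4157
45–59: 4045 * 0.945 = 3823
60–74: 5472 * 0.941 = 5149
75–89: 4372 * 0.913 = 3992
90+: 4016 * 0.966 + 7000 * 0.268 = 3879 + 1876 = 5755
Net migration: 0–14 + 90 → 3428; 15–29 + 30 → 3787; 30–44 + 240 → 4397; 45–59 − 170 → 3653; 60–74 + 110 → 5259; 75–89 − 200 → 3792; 90+ + 240 → 5995
End of period: [3428, 3787, 4397, 3653, 5259, 3792, 5995]
Scenario B total after 4 periods: 30311
Difference B − A = 30311 − 31548 = -1237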